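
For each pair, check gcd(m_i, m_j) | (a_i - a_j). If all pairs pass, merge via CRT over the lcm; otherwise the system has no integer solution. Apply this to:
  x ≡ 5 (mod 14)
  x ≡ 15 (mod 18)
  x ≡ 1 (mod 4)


Moduli 14, 18, 4 are not pairwise coprime, so CRT works modulo lcm(m_i) when all pairwise compatibility conditions hold.
Pairwise compatibility: gcd(m_i, m_j) must divide a_i - a_j for every pair.
Merge one congruence at a time:
  Start: x ≡ 5 (mod 14).
  Combine with x ≡ 15 (mod 18): gcd(14, 18) = 2; 15 - 5 = 10, which IS divisible by 2, so compatible.
    Write x = 5 + 14·t and substitute into x ≡ 15 (mod 18): 14·t ≡ 15 − 5 = 10 (mod 18).
    Divide the congruence (and modulus) by g = 2: 7·t ≡ 5 (mod 9).
    The inverse of 7 mod 9 is 4 (since 7·4 = 28 = 3·9 + 1), so t ≡ 4·5 = 20 ≡ 2 (mod 9).
    Then x = 5 + 14·2 = 33, valid modulo lcm(14, 18) = 126: x ≡ 33 (mod 126).
  Combine with x ≡ 1 (mod 4): gcd(126, 4) = 2; 1 - 33 = -32, which IS divisible by 2, so compatible.
    Write x = 33 + 126·t and substitute into x ≡ 1 (mod 4): 126·t ≡ 1 − 33 = -32 (mod 4).
    Divide the congruence (and modulus) by g = 2: 63·t ≡ -16 (mod 2).
    Reduce coefficients mod 2: 1·t ≡ 0 (mod 2).
    So t ≡ 0 (mod 2).
    Then x = 33 + 126·0 = 33, valid modulo lcm(126, 4) = 252: x ≡ 33 (mod 252).
Verify: 33 mod 14 = 5, 33 mod 18 = 15, 33 mod 4 = 1.

x ≡ 33 (mod 252).


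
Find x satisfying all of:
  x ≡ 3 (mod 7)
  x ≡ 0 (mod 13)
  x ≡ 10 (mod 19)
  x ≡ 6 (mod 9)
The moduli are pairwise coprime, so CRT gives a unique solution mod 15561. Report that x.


Product of moduli M = 7 · 13 · 19 · 9 = 15561.
Merge one congruence at a time:
  Start: x ≡ 3 (mod 7).
  Combine with x ≡ 0 (mod 13); new modulus lcm = 91.
    Write x = 3 + 7·t and substitute into x ≡ 0 (mod 13): 7·t ≡ 0 − 3 = -3 (mod 13).
    Reduce coefficients mod 13: 7·t ≡ 10 (mod 13).
    The inverse of 7 mod 13 is 2 (since 7·2 = 14 = 1·13 + 1), so t ≡ 2·10 = 20 ≡ 7 (mod 13).
    Then x = 3 + 7·7 = 52, valid modulo lcm(7, 13) = 91: x ≡ 52 (mod 91).
  Combine with x ≡ 10 (mod 19); new modulus lcm = 1729.
    Write x = 52 + 91·t and substitute into x ≡ 10 (mod 19): 91·t ≡ 10 − 52 = -42 (mod 19).
    Reduce coefficients mod 19: 15·t ≡ 15 (mod 19).
    The inverse of 15 mod 19 is 14 (since 15·14 = 210 = 11·19 + 1), so t ≡ 14·15 = 210 ≡ 1 (mod 19).
    Then x = 52 + 91·1 = 143, valid modulo lcm(91, 19) = 1729: x ≡ 143 (mod 1729).
  Combine with x ≡ 6 (mod 9); new modulus lcm = 15561.
    Write x = 143 + 1729·t and substitute into x ≡ 6 (mod 9): 1729·t ≡ 6 − 143 = -137 (mod 9).
    Reduce coefficients mod 9: 1·t ≡ 7 (mod 9).
    So t ≡ 7 (mod 9).
    Then x = 143 + 1729·7 = 12246, valid modulo lcm(1729, 9) = 15561: x ≡ 12246 (mod 15561).
Verify against each original: 12246 mod 7 = 3, 12246 mod 13 = 0, 12246 mod 19 = 10, 12246 mod 9 = 6.

x ≡ 12246 (mod 15561).


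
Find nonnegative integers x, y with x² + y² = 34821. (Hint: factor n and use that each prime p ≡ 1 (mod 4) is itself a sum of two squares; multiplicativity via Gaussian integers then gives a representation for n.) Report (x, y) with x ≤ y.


Step 1: Factor n = 34821 = 3^2 · 53 · 73.
Step 2: Check the mod-4 condition on each prime factor: 3 ≡ 3 (mod 4), exponent 2 (must be even); 53 ≡ 1 (mod 4), exponent 1; 73 ≡ 1 (mod 4), exponent 1.
All primes ≡ 3 (mod 4) appear to even exponent (or don't appear), so by the two-squares theorem n IS expressible as a sum of two squares.
Step 3: Build a representation. Group n = k² · m with k = 3 and m = 53 · 73 = 3869 (a product of primes ≡ 1 (mod 4)); a representation of m scales to one of n via (k·x)² + (k·y)² = k²(x² + y²). Each prime p ≡ 1 (mod 4) is itself a sum of two squares; find a² by testing p − a² for a perfect square:
  53: 53 − 1² = 52, 53 − 2² = 49 = 7² ⇒ 53 = 2² + 7².
  73: 73 − 1² = 72, 73 − 2² = 69, 73 − 3² = 64 = 8² ⇒ 73 = 3² + 8².
  Combine using the Brahmagupta–Fibonacci identity (a² + b²)(c² + d²) = (ac − bd)² + (ad + bc)² = (ac + bd)² + (ad − bc)²:
  53 · 73 = 3869: from (2² + 7²)(3² + 8²), take (2·3 − 7·8, 2·8 + 7·3) = (6 − 56, 16 + 21) = (-50, 37); dropping signs (only squares matter) gives (50, 37); check 50² + 37² = 2500 + 1369 = 3869 ✓.
  Scale by k = 3: (3·50, 3·37) = (150, 111).
Step 4: Order so x ≤ y and verify: 111² + 150² = 12321 + 22500 = 34821 = n. ✓

n = 34821 = 111² + 150² (one valid representation with x ≤ y).


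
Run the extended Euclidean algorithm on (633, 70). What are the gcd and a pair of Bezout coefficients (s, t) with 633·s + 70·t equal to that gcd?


Euclidean algorithm on (633, 70) — divide until remainder is 0:
  633 = 9 · 70 + 3
  70 = 23 · 3 + 1
  3 = 3 · 1 + 0
gcd(633, 70) = 1.
Track Bezout coefficients alongside the remainders: start with r₀ = 633 = a·1 + b·0 (s = 1, t = 0) and r₁ = 70 = a·0 + b·1 (s = 0, t = 1); each new remainder r_{k+1} = r_{k-1} − q_k·r_k inherits s_{k+1} = s_{k-1} − q_k·s_k, t_{k+1} = t_{k-1} − q_k·t_k, so r_k = a·s_k + b·t_k at every step:
  q = 9: r = 3, s = 1 − 9·0 = 1, t = 0 − 9·1 = -9  (check: 633·1 + 70·(-9) = 3)
  q = 23: r = 1, s = 0 − 23·1 = -23, t = 1 − 23·(-9) = 208  (check: 633·(-23) + 70·208 = 1)
The row with r = 1 (the gcd) gives the Bezout coefficients s = -23, t = 208.
Result: 633 · (-23) + 70 · (208) = 1.

gcd(633, 70) = 1; s = -23, t = 208 (check: 633·(-23) + 70·208 = 1).


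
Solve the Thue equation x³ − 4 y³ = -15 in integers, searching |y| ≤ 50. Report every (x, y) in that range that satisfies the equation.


The equation is x³ - 4y³ = -15. For fixed y, x³ = 4·y³ − 15, so a solution requires the RHS to be a perfect cube.
Strategy: iterate y from -50 to 50, compute RHS = 4·y³ − 15, and check whether it is a (positive or negative) perfect cube.
Check small values of y:
  y = 0: RHS = -15 is not a perfect cube.
  y = 1: RHS = -11 is not a perfect cube.
  y = -1: RHS = -19 is not a perfect cube.
  y = 2: RHS = 17 is not a perfect cube.
  y = -2: RHS = -47 is not a perfect cube.
  y = 3: RHS = 93 is not a perfect cube.
  y = -3: RHS = -123 is not a perfect cube.
Continuing the search up to |y| = 50 finds no solutions either.
No (x, y) in the scanned range satisfies the equation.

No integer solutions with |y| ≤ 50.


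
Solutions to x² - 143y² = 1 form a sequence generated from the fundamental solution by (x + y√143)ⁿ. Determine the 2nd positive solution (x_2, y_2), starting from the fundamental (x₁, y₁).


Step 1: Find the fundamental solution (x₁, y₁) of x² - 143y² = 1.
  Expand √143 as a continued fraction. a₀ = ⌊√143⌋ = 11; iterate m_{k+1} = d_k·a_k − m_k, d_{k+1} = (143 − m_{k+1}²)/d_k, a_{k+1} = ⌊(a₀ + m_{k+1})/d_{k+1}⌋ (starting m₀ = 0, d₀ = 1), with convergents p_k = a_k·p_{k-1} + p_{k-2}, q_k = a_k·q_{k-1} + q_{k-2} (p₋₁ = 1, q₋₁ = 0):
  k = 0: a₀ = 11; p₀/q₀ = 11/1; p₀² − 143·q₀² = 121 − 143 = -22.
  k = 1: m = 11, d = 22, a = ⌊(11 + 11)/22⌋ = 1; p/q = (1·11 + 1)/(1·1 + 0) = 12/1; p² − 143·q² = 144 − 143 = 1.
  The first convergent with p² − 143·q² = 1 gives the fundamental solution (x₁, y₁) = (12, 1).
Step 2: Apply the recurrence (x_{n+1}, y_{n+1}) = (x₁x_n + 143y₁y_n, x₁y_n + y₁x_n) repeatedly.
  From (x_1, y_1) = (12, 1): x_2 = 12·12 + 143·1·1 = 287; y_2 = 12·1 + 1·12 = 24.
Step 3: Verify x_2² - 143·y_2² = 82369 - 82368 = 1 (should be 1). ✓

(x_1, y_1) = (12, 1); (x_2, y_2) = (287, 24).


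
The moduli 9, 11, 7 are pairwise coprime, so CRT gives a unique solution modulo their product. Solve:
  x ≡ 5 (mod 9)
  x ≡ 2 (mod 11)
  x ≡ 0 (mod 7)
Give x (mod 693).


Moduli 9, 11, 7 are pairwise coprime; by CRT there is a unique solution modulo M = 9 · 11 · 7 = 693.
Solve pairwise, accumulating the modulus:
  Start with x ≡ 5 (mod 9).
  Combine with x ≡ 2 (mod 11): since gcd(9, 11) = 1, we get a unique residue mod 99.
    Write x = 5 + 9·t and substitute into x ≡ 2 (mod 11): 9·t ≡ 2 − 5 = -3 (mod 11).
    Reduce coefficients mod 11: 9·t ≡ 8 (mod 11).
    The inverse of 9 mod 11 is 5 (since 9·5 = 45 = 4·11 + 1), so t ≡ 5·8 = 40 ≡ 7 (mod 11).
    Then x = 5 + 9·7 = 68, valid modulo lcm(9, 11) = 99: x ≡ 68 (mod 99).
  Combine with x ≡ 0 (mod 7): since gcd(99, 7) = 1, we get a unique residue mod 693.
    Write x = 68 + 99·t and substitute into x ≡ 0 (mod 7): 99·t ≡ 0 − 68 = -68 (mod 7).
    Reduce coefficients mod 7: 1·t ≡ 2 (mod 7).
    So t ≡ 2 (mod 7).
    Then x = 68 + 99·2 = 266, valid modulo lcm(99, 7) = 693: x ≡ 266 (mod 693).
Verify: 266 mod 9 = 5 ✓, 266 mod 11 = 2 ✓, 266 mod 7 = 0 ✓.

x ≡ 266 (mod 693).


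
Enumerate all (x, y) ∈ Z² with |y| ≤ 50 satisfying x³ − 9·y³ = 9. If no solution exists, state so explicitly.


The equation is x³ - 9y³ = 9. For fixed y, x³ = 9·y³ + 9, so a solution requires the RHS to be a perfect cube.
Strategy: iterate y from -50 to 50, compute RHS = 9·y³ + 9, and check whether it is a (positive or negative) perfect cube.
Check small values of y:
  y = 0: RHS = 9 is not a perfect cube.
  y = 1: RHS = 18 is not a perfect cube.
  y = -1: RHS = 0 = (0)³ ⇒ x = 0 works.
  y = 2: RHS = 81 is not a perfect cube.
  y = -2: RHS = -63 is not a perfect cube.
  y = 3: RHS = 252 is not a perfect cube.
  y = -3: RHS = -234 is not a perfect cube.
Continuing the search up to |y| = 50 finds no further solutions beyond those listed.
Collected solutions: (0, -1).

Solutions (with |y| ≤ 50): (0, -1).


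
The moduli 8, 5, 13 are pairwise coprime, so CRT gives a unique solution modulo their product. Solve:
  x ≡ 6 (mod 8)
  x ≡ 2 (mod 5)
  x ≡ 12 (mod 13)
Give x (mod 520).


Moduli 8, 5, 13 are pairwise coprime; by CRT there is a unique solution modulo M = 8 · 5 · 13 = 520.
Solve pairwise, accumulating the modulus:
  Start with x ≡ 6 (mod 8).
  Combine with x ≡ 2 (mod 5): since gcd(8, 5) = 1, we get a unique residue mod 40.
    Write x = 6 + 8·t and substitute into x ≡ 2 (mod 5): 8·t ≡ 2 − 6 = -4 (mod 5).
    Reduce coefficients mod 5: 3·t ≡ 1 (mod 5).
    The inverse of 3 mod 5 is 2 (since 3·2 = 6 = 1·5 + 1), so t ≡ 2·1 = 2 ≡ 2 (mod 5).
    Then x = 6 + 8·2 = 22, valid modulo lcm(8, 5) = 40: x ≡ 22 (mod 40).
  Combine with x ≡ 12 (mod 13): since gcd(40, 13) = 1, we get a unique residue mod 520.
    Write x = 22 + 40·t and substitute into x ≡ 12 (mod 13): 40·t ≡ 12 − 22 = -10 (mod 13).
    Reduce coefficients mod 13: 1·t ≡ 3 (mod 13).
    So t ≡ 3 (mod 13).
    Then x = 22 + 40·3 = 142, valid modulo lcm(40, 13) = 520: x ≡ 142 (mod 520).
Verify: 142 mod 8 = 6 ✓, 142 mod 5 = 2 ✓, 142 mod 13 = 12 ✓.

x ≡ 142 (mod 520).


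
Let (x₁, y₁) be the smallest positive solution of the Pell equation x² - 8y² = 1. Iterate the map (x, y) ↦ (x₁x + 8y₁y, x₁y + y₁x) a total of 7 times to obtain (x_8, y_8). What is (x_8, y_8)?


Step 1: Find the fundamental solution (x₁, y₁) of x² - 8y² = 1.
  Expand √8 as a continued fraction. a₀ = ⌊√8⌋ = 2; iterate m_{k+1} = d_k·a_k − m_k, d_{k+1} = (8 − m_{k+1}²)/d_k, a_{k+1} = ⌊(a₀ + m_{k+1})/d_{k+1}⌋ (starting m₀ = 0, d₀ = 1), with convergents p_k = a_k·p_{k-1} + p_{k-2}, q_k = a_k·q_{k-1} + q_{k-2} (p₋₁ = 1, q₋₁ = 0):
  k = 0: a₀ = 2; p₀/q₀ = 2/1; p₀² − 8·q₀² = 4 − 8 = -4.
  k = 1: m = 2, d = 4, a = ⌊(2 + 2)/4⌋ = 1; p/q = (1·2 + 1)/(1·1 + 0) = 3/1; p² − 8·q² = 9 − 8 = 1.
  The first convergent with p² − 8·q² = 1 gives the fundamental solution (x₁, y₁) = (3, 1).
Step 2: Apply the recurrence (x_{n+1}, y_{n+1}) = (x₁x_n + 8y₁y_n, x₁y_n + y₁x_n) repeatedly.
  From (x_1, y_1) = (3, 1): x_2 = 3·3 + 8·1·1 = 17; y_2 = 3·1 + 1·3 = 6.
  From (x_2, y_2) = (17, 6): x_3 = 3·17 + 8·1·6 = 99; y_3 = 3·6 + 1·17 = 35.
  From (x_3, y_3) = (99, 35): x_4 = 3·99 + 8·1·35 = 577; y_4 = 3·35 + 1·99 = 204.
  From (x_4, y_4) = (577, 204): x_5 = 3·577 + 8·1·204 = 3363; y_5 = 3·204 + 1·577 = 1189.
  From (x_5, y_5) = (3363, 1189): x_6 = 3·3363 + 8·1·1189 = 19601; y_6 = 3·1189 + 1·3363 = 6930.
  From (x_6, y_6) = (19601, 6930): x_7 = 3·19601 + 8·1·6930 = 114243; y_7 = 3·6930 + 1·19601 = 40391.
  From (x_7, y_7) = (114243, 40391): x_8 = 3·114243 + 8·1·40391 = 665857; y_8 = 3·40391 + 1·114243 = 235416.
Step 3: Verify x_8² - 8·y_8² = 443365544449 - 443365544448 = 1 (should be 1). ✓

(x_1, y_1) = (3, 1); (x_8, y_8) = (665857, 235416).


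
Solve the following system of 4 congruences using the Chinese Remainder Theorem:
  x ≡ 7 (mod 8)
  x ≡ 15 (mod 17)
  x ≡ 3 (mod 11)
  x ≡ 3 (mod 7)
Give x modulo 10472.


Product of moduli M = 8 · 17 · 11 · 7 = 10472.
Merge one congruence at a time:
  Start: x ≡ 7 (mod 8).
  Combine with x ≡ 15 (mod 17); new modulus lcm = 136.
    Write x = 7 + 8·t and substitute into x ≡ 15 (mod 17): 8·t ≡ 15 − 7 = 8 (mod 17).
    The inverse of 8 mod 17 is 15 (since 8·15 = 120 = 7·17 + 1), so t ≡ 15·8 = 120 ≡ 1 (mod 17).
    Then x = 7 + 8·1 = 15, valid modulo lcm(8, 17) = 136: x ≡ 15 (mod 136).
  Combine with x ≡ 3 (mod 11); new modulus lcm = 1496.
    Write x = 15 + 136·t and substitute into x ≡ 3 (mod 11): 136·t ≡ 3 − 15 = -12 (mod 11).
    Reduce coefficients mod 11: 4·t ≡ 10 (mod 11).
    The inverse of 4 mod 11 is 3 (since 4·3 = 12 = 1·11 + 1), so t ≡ 3·10 = 30 ≡ 8 (mod 11).
    Then x = 15 + 136·8 = 1103, valid modulo lcm(136, 11) = 1496: x ≡ 1103 (mod 1496).
  Combine with x ≡ 3 (mod 7); new modulus lcm = 10472.
    Write x = 1103 + 1496·t and substitute into x ≡ 3 (mod 7): 1496·t ≡ 3 − 1103 = -1100 (mod 7).
    Reduce coefficients mod 7: 5·t ≡ 6 (mod 7).
    The inverse of 5 mod 7 is 3 (since 5·3 = 15 = 2·7 + 1), so t ≡ 3·6 = 18 ≡ 4 (mod 7).
    Then x = 1103 + 1496·4 = 7087, valid modulo lcm(1496, 7) = 10472: x ≡ 7087 (mod 10472).
Verify against each original: 7087 mod 8 = 7, 7087 mod 17 = 15, 7087 mod 11 = 3, 7087 mod 7 = 3.

x ≡ 7087 (mod 10472).


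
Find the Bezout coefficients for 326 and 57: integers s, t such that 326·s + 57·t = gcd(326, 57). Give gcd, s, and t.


Euclidean algorithm on (326, 57) — divide until remainder is 0:
  326 = 5 · 57 + 41
  57 = 1 · 41 + 16
  41 = 2 · 16 + 9
  16 = 1 · 9 + 7
  9 = 1 · 7 + 2
  7 = 3 · 2 + 1
  2 = 2 · 1 + 0
gcd(326, 57) = 1.
Track Bezout coefficients alongside the remainders: start with r₀ = 326 = a·1 + b·0 (s = 1, t = 0) and r₁ = 57 = a·0 + b·1 (s = 0, t = 1); each new remainder r_{k+1} = r_{k-1} − q_k·r_k inherits s_{k+1} = s_{k-1} − q_k·s_k, t_{k+1} = t_{k-1} − q_k·t_k, so r_k = a·s_k + b·t_k at every step:
  q = 5: r = 41, s = 1 − 5·0 = 1, t = 0 − 5·1 = -5  (check: 326·1 + 57·(-5) = 41)
  q = 1: r = 16, s = 0 − 1·1 = -1, t = 1 − 1·(-5) = 6  (check: 326·(-1) + 57·6 = 16)
  q = 2: r = 9, s = 1 − 2·(-1) = 3, t = -5 − 2·6 = -17  (check: 326·3 + 57·(-17) = 9)
  q = 1: r = 7, s = -1 − 1·3 = -4, t = 6 − 1·(-17) = 23  (check: 326·(-4) + 57·23 = 7)
  q = 1: r = 2, s = 3 − 1·(-4) = 7, t = -17 − 1·23 = -40  (check: 326·7 + 57·(-40) = 2)
  q = 3: r = 1, s = -4 − 3·7 = -25, t = 23 − 3·(-40) = 143  (check: 326·(-25) + 57·143 = 1)
The row with r = 1 (the gcd) gives the Bezout coefficients s = -25, t = 143.
Result: 326 · (-25) + 57 · (143) = 1.

gcd(326, 57) = 1; s = -25, t = 143 (check: 326·(-25) + 57·143 = 1).


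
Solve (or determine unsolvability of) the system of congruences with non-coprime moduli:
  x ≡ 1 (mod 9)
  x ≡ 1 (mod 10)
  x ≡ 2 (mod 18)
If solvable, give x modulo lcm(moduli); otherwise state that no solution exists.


Moduli 9, 10, 18 are not pairwise coprime, so CRT works modulo lcm(m_i) when all pairwise compatibility conditions hold.
Pairwise compatibility: gcd(m_i, m_j) must divide a_i - a_j for every pair.
Merge one congruence at a time:
  Start: x ≡ 1 (mod 9).
  Combine with x ≡ 1 (mod 10): gcd(9, 10) = 1; 1 - 1 = 0, which IS divisible by 1, so compatible.
    Write x = 1 + 9·t and substitute into x ≡ 1 (mod 10): 9·t ≡ 1 − 1 = 0 (mod 10).
    The inverse of 9 mod 10 is 9 (since 9·9 = 81 = 8·10 + 1), so t ≡ 9·0 = 0 ≡ 0 (mod 10).
    Then x = 1 + 9·0 = 1, valid modulo lcm(9, 10) = 90: x ≡ 1 (mod 90).
  Combine with x ≡ 2 (mod 18): gcd(90, 18) = 18, and 2 - 1 = 1 is NOT divisible by 18.
    ⇒ system is inconsistent (no integer solution).

No solution (the system is inconsistent).


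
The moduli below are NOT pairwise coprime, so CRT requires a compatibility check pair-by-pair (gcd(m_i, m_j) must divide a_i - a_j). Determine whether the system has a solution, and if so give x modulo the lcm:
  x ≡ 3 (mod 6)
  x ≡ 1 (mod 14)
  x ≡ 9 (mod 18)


Moduli 6, 14, 18 are not pairwise coprime, so CRT works modulo lcm(m_i) when all pairwise compatibility conditions hold.
Pairwise compatibility: gcd(m_i, m_j) must divide a_i - a_j for every pair.
Merge one congruence at a time:
  Start: x ≡ 3 (mod 6).
  Combine with x ≡ 1 (mod 14): gcd(6, 14) = 2; 1 - 3 = -2, which IS divisible by 2, so compatible.
    Write x = 3 + 6·t and substitute into x ≡ 1 (mod 14): 6·t ≡ 1 − 3 = -2 (mod 14).
    Divide the congruence (and modulus) by g = 2: 3·t ≡ -1 (mod 7).
    Reduce coefficients mod 7: 3·t ≡ 6 (mod 7).
    The inverse of 3 mod 7 is 5 (since 3·5 = 15 = 2·7 + 1), so t ≡ 5·6 = 30 ≡ 2 (mod 7).
    Then x = 3 + 6·2 = 15, valid modulo lcm(6, 14) = 42: x ≡ 15 (mod 42).
  Combine with x ≡ 9 (mod 18): gcd(42, 18) = 6; 9 - 15 = -6, which IS divisible by 6, so compatible.
    Write x = 15 + 42·t and substitute into x ≡ 9 (mod 18): 42·t ≡ 9 − 15 = -6 (mod 18).
    Divide the congruence (and modulus) by g = 6: 7·t ≡ -1 (mod 3).
    Reduce coefficients mod 3: 1·t ≡ 2 (mod 3).
    So t ≡ 2 (mod 3).
    Then x = 15 + 42·2 = 99, valid modulo lcm(42, 18) = 126: x ≡ 99 (mod 126).
Verify: 99 mod 6 = 3, 99 mod 14 = 1, 99 mod 18 = 9.

x ≡ 99 (mod 126).


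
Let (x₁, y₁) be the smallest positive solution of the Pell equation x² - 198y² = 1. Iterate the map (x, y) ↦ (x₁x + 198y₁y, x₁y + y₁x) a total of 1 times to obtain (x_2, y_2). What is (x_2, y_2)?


Step 1: Find the fundamental solution (x₁, y₁) of x² - 198y² = 1.
  Expand √198 as a continued fraction. a₀ = ⌊√198⌋ = 14; iterate m_{k+1} = d_k·a_k − m_k, d_{k+1} = (198 − m_{k+1}²)/d_k, a_{k+1} = ⌊(a₀ + m_{k+1})/d_{k+1}⌋ (starting m₀ = 0, d₀ = 1), with convergents p_k = a_k·p_{k-1} + p_{k-2}, q_k = a_k·q_{k-1} + q_{k-2} (p₋₁ = 1, q₋₁ = 0):
  k = 0: a₀ = 14; p₀/q₀ = 14/1; p₀² − 198·q₀² = 196 − 198 = -2.
  k = 1: m = 14, d = 2, a = ⌊(14 + 14)/2⌋ = 14; p/q = (14·14 + 1)/(14·1 + 0) = 197/14; p² − 198·q² = 38809 − 38808 = 1.
  The first convergent with p² − 198·q² = 1 gives the fundamental solution (x₁, y₁) = (197, 14).
Step 2: Apply the recurrence (x_{n+1}, y_{n+1}) = (x₁x_n + 198y₁y_n, x₁y_n + y₁x_n) repeatedly.
  From (x_1, y_1) = (197, 14): x_2 = 197·197 + 198·14·14 = 77617; y_2 = 197·14 + 14·197 = 5516.
Step 3: Verify x_2² - 198·y_2² = 6024398689 - 6024398688 = 1 (should be 1). ✓

(x_1, y_1) = (197, 14); (x_2, y_2) = (77617, 5516).


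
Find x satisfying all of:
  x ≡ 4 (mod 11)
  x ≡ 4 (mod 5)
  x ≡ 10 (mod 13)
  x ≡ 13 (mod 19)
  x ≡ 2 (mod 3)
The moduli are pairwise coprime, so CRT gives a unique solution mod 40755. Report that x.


Product of moduli M = 11 · 5 · 13 · 19 · 3 = 40755.
Merge one congruence at a time:
  Start: x ≡ 4 (mod 11).
  Combine with x ≡ 4 (mod 5); new modulus lcm = 55.
    Write x = 4 + 11·t and substitute into x ≡ 4 (mod 5): 11·t ≡ 4 − 4 = 0 (mod 5).
    Reduce coefficients mod 5: 1·t ≡ 0 (mod 5).
    So t ≡ 0 (mod 5).
    Then x = 4 + 11·0 = 4, valid modulo lcm(11, 5) = 55: x ≡ 4 (mod 55).
  Combine with x ≡ 10 (mod 13); new modulus lcm = 715.
    Write x = 4 + 55·t and substitute into x ≡ 10 (mod 13): 55·t ≡ 10 − 4 = 6 (mod 13).
    Reduce coefficients mod 13: 3·t ≡ 6 (mod 13).
    The inverse of 3 mod 13 is 9 (since 3·9 = 27 = 2·13 + 1), so t ≡ 9·6 = 54 ≡ 2 (mod 13).
    Then x = 4 + 55·2 = 114, valid modulo lcm(55, 13) = 715: x ≡ 114 (mod 715).
  Combine with x ≡ 13 (mod 19); new modulus lcm = 13585.
    Write x = 114 + 715·t and substitute into x ≡ 13 (mod 19): 715·t ≡ 13 − 114 = -101 (mod 19).
    Reduce coefficients mod 19: 12·t ≡ 13 (mod 19).
    The inverse of 12 mod 19 is 8 (since 12·8 = 96 = 5·19 + 1), so t ≡ 8·13 = 104 ≡ 9 (mod 19).
    Then x = 114 + 715·9 = 6549, valid modulo lcm(715, 19) = 13585: x ≡ 6549 (mod 13585).
  Combine with x ≡ 2 (mod 3); new modulus lcm = 40755.
    Write x = 6549 + 13585·t and substitute into x ≡ 2 (mod 3): 13585·t ≡ 2 − 6549 = -6547 (mod 3).
    Reduce coefficients mod 3: 1·t ≡ 2 (mod 3).
    So t ≡ 2 (mod 3).
    Then x = 6549 + 13585·2 = 33719, valid modulo lcm(13585, 3) = 40755: x ≡ 33719 (mod 40755).
Verify against each original: 33719 mod 11 = 4, 33719 mod 5 = 4, 33719 mod 13 = 10, 33719 mod 19 = 13, 33719 mod 3 = 2.

x ≡ 33719 (mod 40755).


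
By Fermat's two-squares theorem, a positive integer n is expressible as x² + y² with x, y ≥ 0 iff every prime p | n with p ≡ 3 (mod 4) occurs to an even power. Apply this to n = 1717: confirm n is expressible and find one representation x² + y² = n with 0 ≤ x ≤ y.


Step 1: Factor n = 1717 = 17 · 101.
Step 2: Check the mod-4 condition on each prime factor: 17 ≡ 1 (mod 4), exponent 1; 101 ≡ 1 (mod 4), exponent 1.
All primes ≡ 3 (mod 4) appear to even exponent (or don't appear), so by the two-squares theorem n IS expressible as a sum of two squares.
Step 3: Build a representation. Here n = 17 · 101 is a product of primes ≡ 1 (mod 4). Each prime p ≡ 1 (mod 4) is itself a sum of two squares; find a² by testing p − a² for a perfect square:
  17: 17 − 1² = 16 = 4² ⇒ 17 = 1² + 4².
  101: 101 − 1² = 100 = 10² ⇒ 101 = 1² + 10².
  Combine using the Brahmagupta–Fibonacci identity (a² + b²)(c² + d²) = (ac − bd)² + (ad + bc)² = (ac + bd)² + (ad − bc)²:
  17 · 101 = 1717: from (1² + 4²)(1² + 10²), take (1·1 − 4·10, 1·10 + 4·1) = (1 − 40, 10 + 4) = (-39, 14); dropping signs (only squares matter) gives (39, 14); check 39² + 14² = 1521 + 196 = 1717 ✓.
Step 4: Order so x ≤ y and verify: 14² + 39² = 196 + 1521 = 1717 = n. ✓

n = 1717 = 14² + 39² (one valid representation with x ≤ y).


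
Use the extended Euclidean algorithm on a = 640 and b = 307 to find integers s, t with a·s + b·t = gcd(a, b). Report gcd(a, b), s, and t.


Euclidean algorithm on (640, 307) — divide until remainder is 0:
  640 = 2 · 307 + 26
  307 = 11 · 26 + 21
  26 = 1 · 21 + 5
  21 = 4 · 5 + 1
  5 = 5 · 1 + 0
gcd(640, 307) = 1.
Track Bezout coefficients alongside the remainders: start with r₀ = 640 = a·1 + b·0 (s = 1, t = 0) and r₁ = 307 = a·0 + b·1 (s = 0, t = 1); each new remainder r_{k+1} = r_{k-1} − q_k·r_k inherits s_{k+1} = s_{k-1} − q_k·s_k, t_{k+1} = t_{k-1} − q_k·t_k, so r_k = a·s_k + b·t_k at every step:
  q = 2: r = 26, s = 1 − 2·0 = 1, t = 0 − 2·1 = -2  (check: 640·1 + 307·(-2) = 26)
  q = 11: r = 21, s = 0 − 11·1 = -11, t = 1 − 11·(-2) = 23  (check: 640·(-11) + 307·23 = 21)
  q = 1: r = 5, s = 1 − 1·(-11) = 12, t = -2 − 1·23 = -25  (check: 640·12 + 307·(-25) = 5)
  q = 4: r = 1, s = -11 − 4·12 = -59, t = 23 − 4·(-25) = 123  (check: 640·(-59) + 307·123 = 1)
The row with r = 1 (the gcd) gives the Bezout coefficients s = -59, t = 123.
Result: 640 · (-59) + 307 · (123) = 1.

gcd(640, 307) = 1; s = -59, t = 123 (check: 640·(-59) + 307·123 = 1).


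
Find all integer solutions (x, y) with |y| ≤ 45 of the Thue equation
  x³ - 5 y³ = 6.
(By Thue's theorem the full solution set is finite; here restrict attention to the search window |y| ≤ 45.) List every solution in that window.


The equation is x³ - 5y³ = 6. For fixed y, x³ = 5·y³ + 6, so a solution requires the RHS to be a perfect cube.
Strategy: iterate y from -45 to 45, compute RHS = 5·y³ + 6, and check whether it is a (positive or negative) perfect cube.
Check small values of y:
  y = 0: RHS = 6 is not a perfect cube.
  y = 1: RHS = 11 is not a perfect cube.
  y = -1: RHS = 1 = (1)³ ⇒ x = 1 works.
  y = 2: RHS = 46 is not a perfect cube.
  y = -2: RHS = -34 is not a perfect cube.
  y = 3: RHS = 141 is not a perfect cube.
  y = -3: RHS = -129 is not a perfect cube.
Continuing the search up to |y| = 45 finds no further solutions beyond those listed.
Collected solutions: (1, -1).

Solutions (with |y| ≤ 45): (1, -1).


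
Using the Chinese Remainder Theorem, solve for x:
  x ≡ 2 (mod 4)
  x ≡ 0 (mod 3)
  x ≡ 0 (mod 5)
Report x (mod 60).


Moduli 4, 3, 5 are pairwise coprime; by CRT there is a unique solution modulo M = 4 · 3 · 5 = 60.
Solve pairwise, accumulating the modulus:
  Start with x ≡ 2 (mod 4).
  Combine with x ≡ 0 (mod 3): since gcd(4, 3) = 1, we get a unique residue mod 12.
    Write x = 2 + 4·t and substitute into x ≡ 0 (mod 3): 4·t ≡ 0 − 2 = -2 (mod 3).
    Reduce coefficients mod 3: 1·t ≡ 1 (mod 3).
    So t ≡ 1 (mod 3).
    Then x = 2 + 4·1 = 6, valid modulo lcm(4, 3) = 12: x ≡ 6 (mod 12).
  Combine with x ≡ 0 (mod 5): since gcd(12, 5) = 1, we get a unique residue mod 60.
    Write x = 6 + 12·t and substitute into x ≡ 0 (mod 5): 12·t ≡ 0 − 6 = -6 (mod 5).
    Reduce coefficients mod 5: 2·t ≡ 4 (mod 5).
    The inverse of 2 mod 5 is 3 (since 2·3 = 6 = 1·5 + 1), so t ≡ 3·4 = 12 ≡ 2 (mod 5).
    Then x = 6 + 12·2 = 30, valid modulo lcm(12, 5) = 60: x ≡ 30 (mod 60).
Verify: 30 mod 4 = 2 ✓, 30 mod 3 = 0 ✓, 30 mod 5 = 0 ✓.

x ≡ 30 (mod 60).


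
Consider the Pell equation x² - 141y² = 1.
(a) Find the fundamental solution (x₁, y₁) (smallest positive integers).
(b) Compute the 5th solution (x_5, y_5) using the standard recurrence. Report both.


Step 1: Find the fundamental solution (x₁, y₁) of x² - 141y² = 1.
  Expand √141 as a continued fraction. a₀ = ⌊√141⌋ = 11; iterate m_{k+1} = d_k·a_k − m_k, d_{k+1} = (141 − m_{k+1}²)/d_k, a_{k+1} = ⌊(a₀ + m_{k+1})/d_{k+1}⌋ (starting m₀ = 0, d₀ = 1), with convergents p_k = a_k·p_{k-1} + p_{k-2}, q_k = a_k·q_{k-1} + q_{k-2} (p₋₁ = 1, q₋₁ = 0):
  k = 0: a₀ = 11; p₀/q₀ = 11/1; p₀² − 141·q₀² = 121 − 141 = -20.
  k = 1: m = 11, d = 20, a = ⌊(11 + 11)/20⌋ = 1; p/q = (1·11 + 1)/(1·1 + 0) = 12/1; p² − 141·q² = 144 − 141 = 3.
  k = 2: m = 9, d = 3, a = ⌊(11 + 9)/3⌋ = 6; p/q = (6·12 + 11)/(6·1 + 1) = 83/7; p² − 141·q² = 6889 − 6909 = -20.
  k = 3: m = 9, d = 20, a = ⌊(11 + 9)/20⌋ = 1; p/q = (1·83 + 12)/(1·7 + 1) = 95/8; p² − 141·q² = 9025 − 9024 = 1.
  The first convergent with p² − 141·q² = 1 gives the fundamental solution (x₁, y₁) = (95, 8).
Step 2: Apply the recurrence (x_{n+1}, y_{n+1}) = (x₁x_n + 141y₁y_n, x₁y_n + y₁x_n) repeatedly.
  From (x_1, y_1) = (95, 8): x_2 = 95·95 + 141·8·8 = 18049; y_2 = 95·8 + 8·95 = 1520.
  From (x_2, y_2) = (18049, 1520): x_3 = 95·18049 + 141·8·1520 = 3429215; y_3 = 95·1520 + 8·18049 = 288792.
  From (x_3, y_3) = (3429215, 288792): x_4 = 95·3429215 + 141·8·288792 = 651532801; y_4 = 95·288792 + 8·3429215 = 54868960.
  From (x_4, y_4) = (651532801, 54868960): x_5 = 95·651532801 + 141·8·54868960 = 123787802975; y_5 = 95·54868960 + 8·651532801 = 10424813608.
Step 3: Verify x_5² - 141·y_5² = 15323420165377418850625 - 15323420165377418850624 = 1 (should be 1). ✓

(x_1, y_1) = (95, 8); (x_5, y_5) = (123787802975, 10424813608).


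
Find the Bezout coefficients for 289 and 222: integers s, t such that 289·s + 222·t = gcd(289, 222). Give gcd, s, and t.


Euclidean algorithm on (289, 222) — divide until remainder is 0:
  289 = 1 · 222 + 67
  222 = 3 · 67 + 21
  67 = 3 · 21 + 4
  21 = 5 · 4 + 1
  4 = 4 · 1 + 0
gcd(289, 222) = 1.
Track Bezout coefficients alongside the remainders: start with r₀ = 289 = a·1 + b·0 (s = 1, t = 0) and r₁ = 222 = a·0 + b·1 (s = 0, t = 1); each new remainder r_{k+1} = r_{k-1} − q_k·r_k inherits s_{k+1} = s_{k-1} − q_k·s_k, t_{k+1} = t_{k-1} − q_k·t_k, so r_k = a·s_k + b·t_k at every step:
  q = 1: r = 67, s = 1 − 1·0 = 1, t = 0 − 1·1 = -1  (check: 289·1 + 222·(-1) = 67)
  q = 3: r = 21, s = 0 − 3·1 = -3, t = 1 − 3·(-1) = 4  (check: 289·(-3) + 222·4 = 21)
  q = 3: r = 4, s = 1 − 3·(-3) = 10, t = -1 − 3·4 = -13  (check: 289·10 + 222·(-13) = 4)
  q = 5: r = 1, s = -3 − 5·10 = -53, t = 4 − 5·(-13) = 69  (check: 289·(-53) + 222·69 = 1)
The row with r = 1 (the gcd) gives the Bezout coefficients s = -53, t = 69.
Result: 289 · (-53) + 222 · (69) = 1.

gcd(289, 222) = 1; s = -53, t = 69 (check: 289·(-53) + 222·69 = 1).


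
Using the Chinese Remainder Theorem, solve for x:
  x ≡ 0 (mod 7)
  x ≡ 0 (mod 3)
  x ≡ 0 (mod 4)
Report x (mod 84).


Moduli 7, 3, 4 are pairwise coprime; by CRT there is a unique solution modulo M = 7 · 3 · 4 = 84.
Solve pairwise, accumulating the modulus:
  Start with x ≡ 0 (mod 7).
  Combine with x ≡ 0 (mod 3): since gcd(7, 3) = 1, we get a unique residue mod 21.
    Write x = 0 + 7·t and substitute into x ≡ 0 (mod 3): 7·t ≡ 0 − 0 = 0 (mod 3).
    Reduce coefficients mod 3: 1·t ≡ 0 (mod 3).
    So t ≡ 0 (mod 3).
    Then x = 0 + 7·0 = 0, valid modulo lcm(7, 3) = 21: x ≡ 0 (mod 21).
  Combine with x ≡ 0 (mod 4): since gcd(21, 4) = 1, we get a unique residue mod 84.
    Write x = 0 + 21·t and substitute into x ≡ 0 (mod 4): 21·t ≡ 0 − 0 = 0 (mod 4).
    Reduce coefficients mod 4: 1·t ≡ 0 (mod 4).
    So t ≡ 0 (mod 4).
    Then x = 0 + 21·0 = 0, valid modulo lcm(21, 4) = 84: x ≡ 0 (mod 84).
Verify: 0 mod 7 = 0 ✓, 0 mod 3 = 0 ✓, 0 mod 4 = 0 ✓.

x ≡ 0 (mod 84).


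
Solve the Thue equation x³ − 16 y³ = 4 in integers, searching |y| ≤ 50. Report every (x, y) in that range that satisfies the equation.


The equation is x³ - 16y³ = 4. For fixed y, x³ = 16·y³ + 4, so a solution requires the RHS to be a perfect cube.
Strategy: iterate y from -50 to 50, compute RHS = 16·y³ + 4, and check whether it is a (positive or negative) perfect cube.
Check small values of y:
  y = 0: RHS = 4 is not a perfect cube.
  y = 1: RHS = 20 is not a perfect cube.
  y = -1: RHS = -12 is not a perfect cube.
  y = 2: RHS = 132 is not a perfect cube.
  y = -2: RHS = -124 is not a perfect cube.
  y = 3: RHS = 436 is not a perfect cube.
  y = -3: RHS = -428 is not a perfect cube.
Continuing the search up to |y| = 50 finds no solutions either.
No (x, y) in the scanned range satisfies the equation.

No integer solutions with |y| ≤ 50.


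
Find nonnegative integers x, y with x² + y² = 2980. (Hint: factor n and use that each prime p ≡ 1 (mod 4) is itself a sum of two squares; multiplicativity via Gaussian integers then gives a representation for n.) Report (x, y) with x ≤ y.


Step 1: Factor n = 2980 = 2^2 · 5 · 149.
Step 2: Check the mod-4 condition on each prime factor: 2 = 2 (special); 5 ≡ 1 (mod 4), exponent 1; 149 ≡ 1 (mod 4), exponent 1.
All primes ≡ 3 (mod 4) appear to even exponent (or don't appear), so by the two-squares theorem n IS expressible as a sum of two squares.
Step 3: Build a representation. Group n = k² · m with k = 2 and m = 5 · 149 = 745 (a product of primes ≡ 1 (mod 4)); a representation of m scales to one of n via (k·x)² + (k·y)² = k²(x² + y²). Each prime p ≡ 1 (mod 4) is itself a sum of two squares; find a² by testing p − a² for a perfect square:
  5: 5 − 1² = 4 = 2² ⇒ 5 = 1² + 2².
  149: 149 − 1² = 148, 149 − 2² = 145, 149 − 3² = 140, 149 − 4² = 133, 149 − 5² = 124, 149 − 6² = 113, 149 − 7² = 100 = 10² ⇒ 149 = 7² + 10².
  Combine using the Brahmagupta–Fibonacci identity (a² + b²)(c² + d²) = (ac − bd)² + (ad + bc)² = (ac + bd)² + (ad − bc)²:
  5 · 149 = 745: from (1² + 2²)(7² + 10²), take (1·7 − 2·10, 1·10 + 2·7) = (7 − 20, 10 + 14) = (-13, 24); dropping signs (only squares matter) gives (13, 24); check 13² + 24² = 169 + 576 = 745 ✓.
  Scale by k = 2: (2·13, 2·24) = (26, 48).
Step 4: Order so x ≤ y and verify: 26² + 48² = 676 + 2304 = 2980 = n. ✓

n = 2980 = 26² + 48² (one valid representation with x ≤ y).


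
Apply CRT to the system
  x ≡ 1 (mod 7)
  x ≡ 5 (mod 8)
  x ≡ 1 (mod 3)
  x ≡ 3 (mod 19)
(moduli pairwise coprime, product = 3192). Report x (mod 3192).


Product of moduli M = 7 · 8 · 3 · 19 = 3192.
Merge one congruence at a time:
  Start: x ≡ 1 (mod 7).
  Combine with x ≡ 5 (mod 8); new modulus lcm = 56.
    Write x = 1 + 7·t and substitute into x ≡ 5 (mod 8): 7·t ≡ 5 − 1 = 4 (mod 8).
    The inverse of 7 mod 8 is 7 (since 7·7 = 49 = 6·8 + 1), so t ≡ 7·4 = 28 ≡ 4 (mod 8).
    Then x = 1 + 7·4 = 29, valid modulo lcm(7, 8) = 56: x ≡ 29 (mod 56).
  Combine with x ≡ 1 (mod 3); new modulus lcm = 168.
    Write x = 29 + 56·t and substitute into x ≡ 1 (mod 3): 56·t ≡ 1 − 29 = -28 (mod 3).
    Reduce coefficients mod 3: 2·t ≡ 2 (mod 3).
    The inverse of 2 mod 3 is 2 (since 2·2 = 4 = 1·3 + 1), so t ≡ 2·2 = 4 ≡ 1 (mod 3).
    Then x = 29 + 56·1 = 85, valid modulo lcm(56, 3) = 168: x ≡ 85 (mod 168).
  Combine with x ≡ 3 (mod 19); new modulus lcm = 3192.
    Write x = 85 + 168·t and substitute into x ≡ 3 (mod 19): 168·t ≡ 3 − 85 = -82 (mod 19).
    Reduce coefficients mod 19: 16·t ≡ 13 (mod 19).
    The inverse of 16 mod 19 is 6 (since 16·6 = 96 = 5·19 + 1), so t ≡ 6·13 = 78 ≡ 2 (mod 19).
    Then x = 85 + 168·2 = 421, valid modulo lcm(168, 19) = 3192: x ≡ 421 (mod 3192).
Verify against each original: 421 mod 7 = 1, 421 mod 8 = 5, 421 mod 3 = 1, 421 mod 19 = 3.

x ≡ 421 (mod 3192).


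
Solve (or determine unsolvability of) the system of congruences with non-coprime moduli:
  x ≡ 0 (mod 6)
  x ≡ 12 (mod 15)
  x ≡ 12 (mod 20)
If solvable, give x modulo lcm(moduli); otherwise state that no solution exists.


Moduli 6, 15, 20 are not pairwise coprime, so CRT works modulo lcm(m_i) when all pairwise compatibility conditions hold.
Pairwise compatibility: gcd(m_i, m_j) must divide a_i - a_j for every pair.
Merge one congruence at a time:
  Start: x ≡ 0 (mod 6).
  Combine with x ≡ 12 (mod 15): gcd(6, 15) = 3; 12 - 0 = 12, which IS divisible by 3, so compatible.
    Write x = 0 + 6·t and substitute into x ≡ 12 (mod 15): 6·t ≡ 12 − 0 = 12 (mod 15).
    Divide the congruence (and modulus) by g = 3: 2·t ≡ 4 (mod 5).
    The inverse of 2 mod 5 is 3 (since 2·3 = 6 = 1·5 + 1), so t ≡ 3·4 = 12 ≡ 2 (mod 5).
    Then x = 0 + 6·2 = 12, valid modulo lcm(6, 15) = 30: x ≡ 12 (mod 30).
  Combine with x ≡ 12 (mod 20): gcd(30, 20) = 10; 12 - 12 = 0, which IS divisible by 10, so compatible.
    Write x = 12 + 30·t and substitute into x ≡ 12 (mod 20): 30·t ≡ 12 − 12 = 0 (mod 20).
    Divide the congruence (and modulus) by g = 10: 3·t ≡ 0 (mod 2).
    Reduce coefficients mod 2: 1·t ≡ 0 (mod 2).
    So t ≡ 0 (mod 2).
    Then x = 12 + 30·0 = 12, valid modulo lcm(30, 20) = 60: x ≡ 12 (mod 60).
Verify: 12 mod 6 = 0, 12 mod 15 = 12, 12 mod 20 = 12.

x ≡ 12 (mod 60).


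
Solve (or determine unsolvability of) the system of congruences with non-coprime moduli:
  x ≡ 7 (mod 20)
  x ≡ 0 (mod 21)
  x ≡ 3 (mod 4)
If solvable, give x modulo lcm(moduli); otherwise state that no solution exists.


Moduli 20, 21, 4 are not pairwise coprime, so CRT works modulo lcm(m_i) when all pairwise compatibility conditions hold.
Pairwise compatibility: gcd(m_i, m_j) must divide a_i - a_j for every pair.
Merge one congruence at a time:
  Start: x ≡ 7 (mod 20).
  Combine with x ≡ 0 (mod 21): gcd(20, 21) = 1; 0 - 7 = -7, which IS divisible by 1, so compatible.
    Write x = 7 + 20·t and substitute into x ≡ 0 (mod 21): 20·t ≡ 0 − 7 = -7 (mod 21).
    Reduce coefficients mod 21: 20·t ≡ 14 (mod 21).
    The inverse of 20 mod 21 is 20 (since 20·20 = 400 = 19·21 + 1), so t ≡ 20·14 = 280 ≡ 7 (mod 21).
    Then x = 7 + 20·7 = 147, valid modulo lcm(20, 21) = 420: x ≡ 147 (mod 420).
  Combine with x ≡ 3 (mod 4): gcd(420, 4) = 4; 3 - 147 = -144, which IS divisible by 4, so compatible.
    Write x = 147 + 420·t and substitute into x ≡ 3 (mod 4): 420·t ≡ 3 − 147 = -144 (mod 4).
    Divide the congruence (and modulus) by g = 4: 105·t ≡ -36 (mod 1).
    Modulo 1 every t works; take t = 0.
    Then x = 147 + 420·0 = 147, valid modulo lcm(420, 4) = 420: x ≡ 147 (mod 420).
Verify: 147 mod 20 = 7, 147 mod 21 = 0, 147 mod 4 = 3.

x ≡ 147 (mod 420).


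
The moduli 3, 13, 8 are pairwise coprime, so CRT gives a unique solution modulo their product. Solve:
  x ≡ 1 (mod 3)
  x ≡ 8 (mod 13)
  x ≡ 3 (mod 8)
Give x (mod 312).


Moduli 3, 13, 8 are pairwise coprime; by CRT there is a unique solution modulo M = 3 · 13 · 8 = 312.
Solve pairwise, accumulating the modulus:
  Start with x ≡ 1 (mod 3).
  Combine with x ≡ 8 (mod 13): since gcd(3, 13) = 1, we get a unique residue mod 39.
    Write x = 1 + 3·t and substitute into x ≡ 8 (mod 13): 3·t ≡ 8 − 1 = 7 (mod 13).
    The inverse of 3 mod 13 is 9 (since 3·9 = 27 = 2·13 + 1), so t ≡ 9·7 = 63 ≡ 11 (mod 13).
    Then x = 1 + 3·11 = 34, valid modulo lcm(3, 13) = 39: x ≡ 34 (mod 39).
  Combine with x ≡ 3 (mod 8): since gcd(39, 8) = 1, we get a unique residue mod 312.
    Write x = 34 + 39·t and substitute into x ≡ 3 (mod 8): 39·t ≡ 3 − 34 = -31 (mod 8).
    Reduce coefficients mod 8: 7·t ≡ 1 (mod 8).
    The inverse of 7 mod 8 is 7 (since 7·7 = 49 = 6·8 + 1), so t ≡ 7·1 = 7 ≡ 7 (mod 8).
    Then x = 34 + 39·7 = 307, valid modulo lcm(39, 8) = 312: x ≡ 307 (mod 312).
Verify: 307 mod 3 = 1 ✓, 307 mod 13 = 8 ✓, 307 mod 8 = 3 ✓.

x ≡ 307 (mod 312).


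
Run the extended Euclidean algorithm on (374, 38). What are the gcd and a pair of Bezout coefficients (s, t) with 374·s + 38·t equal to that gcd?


Euclidean algorithm on (374, 38) — divide until remainder is 0:
  374 = 9 · 38 + 32
  38 = 1 · 32 + 6
  32 = 5 · 6 + 2
  6 = 3 · 2 + 0
gcd(374, 38) = 2.
Track Bezout coefficients alongside the remainders: start with r₀ = 374 = a·1 + b·0 (s = 1, t = 0) and r₁ = 38 = a·0 + b·1 (s = 0, t = 1); each new remainder r_{k+1} = r_{k-1} − q_k·r_k inherits s_{k+1} = s_{k-1} − q_k·s_k, t_{k+1} = t_{k-1} − q_k·t_k, so r_k = a·s_k + b·t_k at every step:
  q = 9: r = 32, s = 1 − 9·0 = 1, t = 0 − 9·1 = -9  (check: 374·1 + 38·(-9) = 32)
  q = 1: r = 6, s = 0 − 1·1 = -1, t = 1 − 1·(-9) = 10  (check: 374·(-1) + 38·10 = 6)
  q = 5: r = 2, s = 1 − 5·(-1) = 6, t = -9 − 5·10 = -59  (check: 374·6 + 38·(-59) = 2)
The row with r = 2 (the gcd) gives the Bezout coefficients s = 6, t = -59.
Result: 374 · (6) + 38 · (-59) = 2.

gcd(374, 38) = 2; s = 6, t = -59 (check: 374·6 + 38·(-59) = 2).


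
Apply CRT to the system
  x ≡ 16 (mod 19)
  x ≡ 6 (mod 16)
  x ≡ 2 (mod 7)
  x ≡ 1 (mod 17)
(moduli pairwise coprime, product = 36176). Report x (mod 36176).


Product of moduli M = 19 · 16 · 7 · 17 = 36176.
Merge one congruence at a time:
  Start: x ≡ 16 (mod 19).
  Combine with x ≡ 6 (mod 16); new modulus lcm = 304.
    Write x = 16 + 19·t and substitute into x ≡ 6 (mod 16): 19·t ≡ 6 − 16 = -10 (mod 16).
    Reduce coefficients mod 16: 3·t ≡ 6 (mod 16).
    The inverse of 3 mod 16 is 11 (since 3·11 = 33 = 2·16 + 1), so t ≡ 11·6 = 66 ≡ 2 (mod 16).
    Then x = 16 + 19·2 = 54, valid modulo lcm(19, 16) = 304: x ≡ 54 (mod 304).
  Combine with x ≡ 2 (mod 7); new modulus lcm = 2128.
    Write x = 54 + 304·t and substitute into x ≡ 2 (mod 7): 304·t ≡ 2 − 54 = -52 (mod 7).
    Reduce coefficients mod 7: 3·t ≡ 4 (mod 7).
    The inverse of 3 mod 7 is 5 (since 3·5 = 15 = 2·7 + 1), so t ≡ 5·4 = 20 ≡ 6 (mod 7).
    Then x = 54 + 304·6 = 1878, valid modulo lcm(304, 7) = 2128: x ≡ 1878 (mod 2128).
  Combine with x ≡ 1 (mod 17); new modulus lcm = 36176.
    Write x = 1878 + 2128·t and substitute into x ≡ 1 (mod 17): 2128·t ≡ 1 − 1878 = -1877 (mod 17).
    Reduce coefficients mod 17: 3·t ≡ 10 (mod 17).
    The inverse of 3 mod 17 is 6 (since 3·6 = 18 = 1·17 + 1), so t ≡ 6·10 = 60 ≡ 9 (mod 17).
    Then x = 1878 + 2128·9 = 21030, valid modulo lcm(2128, 17) = 36176: x ≡ 21030 (mod 36176).
Verify against each original: 21030 mod 19 = 16, 21030 mod 16 = 6, 21030 mod 7 = 2, 21030 mod 17 = 1.

x ≡ 21030 (mod 36176).
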